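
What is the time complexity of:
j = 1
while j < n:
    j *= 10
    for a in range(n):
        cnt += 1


Per nesting level: O(log n) * O(n) = O(n log n)
Complexity: O(n log n)


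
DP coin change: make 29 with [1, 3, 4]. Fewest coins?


dp[0]=0; dp[i]=1+min(dp[i-c] for c in coins)
...dp[24]=6, dp[25]=7, dp[26]=7, dp[27]=7, dp[28]=7, dp[29]=8
Minimum coins for 29 = 8


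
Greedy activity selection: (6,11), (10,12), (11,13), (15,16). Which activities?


Greedy: pick earliest-ending, then skip overlaps.
Selected (3 activities): [(6, 11), (11, 13), (15, 16)]


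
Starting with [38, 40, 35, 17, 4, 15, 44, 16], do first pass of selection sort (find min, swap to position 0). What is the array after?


After one pass: [4, 40, 35, 17, 38, 15, 44, 16]


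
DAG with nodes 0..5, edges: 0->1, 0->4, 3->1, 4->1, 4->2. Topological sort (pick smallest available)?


Kahn's algorithm, process smallest node first
Order: [0, 3, 4, 1, 2, 5]


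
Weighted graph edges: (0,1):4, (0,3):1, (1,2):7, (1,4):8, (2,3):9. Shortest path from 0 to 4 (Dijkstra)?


Dijkstra from 0:
Distances: {0: 0, 1: 4, 2: 10, 3: 1, 4: 12}
Shortest distance to 4 = 12, path = [0, 1, 4]


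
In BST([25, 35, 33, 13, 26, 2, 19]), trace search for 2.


BST root = 25
Search for 2: compare at each node
Path: [25, 13, 2]


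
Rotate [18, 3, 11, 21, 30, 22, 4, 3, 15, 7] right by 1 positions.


Right rotate by 1: [7, 18, 3, 11, 21, 30, 22, 4, 3, 15]


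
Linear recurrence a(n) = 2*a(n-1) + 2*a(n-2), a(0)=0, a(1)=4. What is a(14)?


Build bottom-up:
...a(12)=199680, a(13)=545536, a(14)=2*545536+2*199680=1490432


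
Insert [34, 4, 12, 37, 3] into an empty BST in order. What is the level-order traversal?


Root = 34; build tree by BST insertion.
Level-Order traversal: [34, 4, 37, 3, 12]


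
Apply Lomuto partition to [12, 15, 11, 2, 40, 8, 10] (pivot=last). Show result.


Elements <= 10 go left of pivot.
Result: [2, 8, 10, 12, 40, 15, 11], pivot at index 2


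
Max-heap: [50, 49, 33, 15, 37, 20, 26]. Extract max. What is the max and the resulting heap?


Max = 50
Replace root with last, heapify down
Resulting heap: [49, 37, 33, 15, 26, 20]


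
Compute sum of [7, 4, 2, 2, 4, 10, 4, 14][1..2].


Prefix sums: [0, 7, 11, 13, 15, 19, 29, 33, 47]
Sum[1..2] = prefix[3] - prefix[1] = 13 - 7 = 6


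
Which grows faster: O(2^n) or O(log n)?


logarithmic grows slower than exponential
O(log n) is asymptotically smaller; O(2^n) grows faster


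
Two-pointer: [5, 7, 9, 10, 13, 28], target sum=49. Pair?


Two pointers: lo=0, hi=5
No pair sums to 49


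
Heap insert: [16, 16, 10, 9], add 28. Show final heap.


Append 28: [16, 16, 10, 9, 28]
Bubble up: swap idx 4(28) with idx 1(16); swap idx 1(28) with idx 0(16)
Result: [28, 16, 10, 9, 16]


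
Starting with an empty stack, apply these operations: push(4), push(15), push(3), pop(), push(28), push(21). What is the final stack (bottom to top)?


push(4) -> [4]
push(15) -> [4, 15]
push(3) -> [4, 15, 3]
pop() returns 3 -> [4, 15]
push(28) -> [4, 15, 28]
push(21) -> [4, 15, 28, 21]
Final stack (bottom to top): [4, 15, 28, 21]


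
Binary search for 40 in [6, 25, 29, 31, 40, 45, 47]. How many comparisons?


Search for 40:
[0,6] mid=3 arr[3]=31
[4,6] mid=5 arr[5]=45
[4,4] mid=4 arr[4]=40
Total: 3 comparisons


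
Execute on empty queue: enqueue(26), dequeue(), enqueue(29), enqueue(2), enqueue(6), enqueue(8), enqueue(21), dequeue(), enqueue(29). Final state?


enqueue(26) -> [26]
dequeue() returns 26 -> []
enqueue(29) -> [29]
enqueue(2) -> [29, 2]
enqueue(6) -> [29, 2, 6]
enqueue(8) -> [29, 2, 6, 8]
enqueue(21) -> [29, 2, 6, 8, 21]
dequeue() returns 29 -> [2, 6, 8, 21]
enqueue(29) -> [2, 6, 8, 21, 29]
Final queue (front to back): [2, 6, 8, 21, 29]


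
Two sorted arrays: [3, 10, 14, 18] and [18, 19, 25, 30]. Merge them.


Compare heads, take smaller each step.
Merged: [3, 10, 14, 18, 18, 19, 25, 30]


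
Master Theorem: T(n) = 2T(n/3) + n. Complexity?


a=2, b=3, c=1. log_3(2)=0.631 < c=1. Case 3: O(n^c) = O(n)
Complexity: O(n)


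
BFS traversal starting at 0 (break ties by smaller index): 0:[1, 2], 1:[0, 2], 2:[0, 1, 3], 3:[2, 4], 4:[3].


BFS queue: start with [0]
Visit order: [0, 1, 2, 3, 4]


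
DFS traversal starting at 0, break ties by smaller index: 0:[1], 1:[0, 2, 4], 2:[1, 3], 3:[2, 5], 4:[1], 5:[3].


DFS stack-based: start with [0]
Visit order: [0, 1, 2, 3, 5, 4]


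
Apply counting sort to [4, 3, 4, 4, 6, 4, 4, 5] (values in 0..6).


Count array: [0, 0, 0, 1, 5, 1, 1]
Reconstruct: [3, 4, 4, 4, 4, 4, 5, 6]


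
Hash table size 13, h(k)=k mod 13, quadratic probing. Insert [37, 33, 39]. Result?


Insertions: 37->slot 11; 33->slot 7; 39->slot 0
Table: [39, None, None, None, None, None, None, 33, None, None, None, 37, None]


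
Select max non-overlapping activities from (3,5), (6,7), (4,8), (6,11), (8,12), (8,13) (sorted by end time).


Greedy: pick earliest-ending, then skip overlaps.
Selected (3 activities): [(3, 5), (6, 7), (8, 12)]


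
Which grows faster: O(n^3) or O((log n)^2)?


polylogarithmic grows slower than cubic
O((log n)^2) is asymptotically smaller; O(n^3) grows faster


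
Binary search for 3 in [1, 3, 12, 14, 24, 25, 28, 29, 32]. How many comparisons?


Search for 3:
[0,8] mid=4 arr[4]=24
[0,3] mid=1 arr[1]=3
Total: 2 comparisons


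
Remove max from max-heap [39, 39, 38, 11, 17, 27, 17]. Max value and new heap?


Max = 39
Replace root with last, heapify down
Resulting heap: [39, 17, 38, 11, 17, 27]


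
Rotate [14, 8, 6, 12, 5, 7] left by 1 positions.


Left rotate by 1: [8, 6, 12, 5, 7, 14]


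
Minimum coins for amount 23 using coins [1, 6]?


dp[0]=0; dp[i]=1+min(dp[i-c] for c in coins)
...dp[18]=3, dp[19]=4, dp[20]=5, dp[21]=6, dp[22]=7, dp[23]=8
Minimum coins for 23 = 8


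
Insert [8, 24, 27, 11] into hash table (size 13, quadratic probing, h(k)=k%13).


Insertions: 8->slot 8; 24->slot 11; 27->slot 1; 11->slot 12
Table: [None, 27, None, None, None, None, None, None, 8, None, None, 24, 11]


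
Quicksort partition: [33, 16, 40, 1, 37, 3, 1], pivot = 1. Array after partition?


Elements <= 1 go left of pivot.
Result: [1, 1, 40, 33, 37, 3, 16], pivot at index 1


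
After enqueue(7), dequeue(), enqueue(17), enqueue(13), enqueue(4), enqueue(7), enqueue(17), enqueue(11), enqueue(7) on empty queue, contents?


enqueue(7) -> [7]
dequeue() returns 7 -> []
enqueue(17) -> [17]
enqueue(13) -> [17, 13]
enqueue(4) -> [17, 13, 4]
enqueue(7) -> [17, 13, 4, 7]
enqueue(17) -> [17, 13, 4, 7, 17]
enqueue(11) -> [17, 13, 4, 7, 17, 11]
enqueue(7) -> [17, 13, 4, 7, 17, 11, 7]
Final queue (front to back): [17, 13, 4, 7, 17, 11, 7]


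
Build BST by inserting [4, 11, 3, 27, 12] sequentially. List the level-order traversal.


Root = 4; build tree by BST insertion.
Level-Order traversal: [4, 3, 11, 27, 12]


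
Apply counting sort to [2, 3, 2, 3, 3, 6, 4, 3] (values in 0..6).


Count array: [0, 0, 2, 4, 1, 0, 1]
Reconstruct: [2, 2, 3, 3, 3, 3, 4, 6]


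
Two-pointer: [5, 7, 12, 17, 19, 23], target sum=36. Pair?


Two pointers: lo=0, hi=5
Found pair: (17, 19) summing to 36


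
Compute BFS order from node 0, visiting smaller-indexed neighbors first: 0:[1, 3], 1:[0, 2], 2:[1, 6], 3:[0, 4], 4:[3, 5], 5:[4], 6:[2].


BFS queue: start with [0]
Visit order: [0, 1, 3, 2, 4, 6, 5]


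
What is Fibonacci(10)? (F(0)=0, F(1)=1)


F(n)=F(n-1)+F(n-2)
...F(8)=21, F(9)=34, F(10)=55


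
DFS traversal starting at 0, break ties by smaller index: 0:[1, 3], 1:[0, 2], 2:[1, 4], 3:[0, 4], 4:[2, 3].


DFS stack-based: start with [0]
Visit order: [0, 1, 2, 4, 3]


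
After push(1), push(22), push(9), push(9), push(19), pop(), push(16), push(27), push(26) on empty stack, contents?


push(1) -> [1]
push(22) -> [1, 22]
push(9) -> [1, 22, 9]
push(9) -> [1, 22, 9, 9]
push(19) -> [1, 22, 9, 9, 19]
pop() returns 19 -> [1, 22, 9, 9]
push(16) -> [1, 22, 9, 9, 16]
push(27) -> [1, 22, 9, 9, 16, 27]
push(26) -> [1, 22, 9, 9, 16, 27, 26]
Final stack (bottom to top): [1, 22, 9, 9, 16, 27, 26]


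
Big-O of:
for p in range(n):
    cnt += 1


Per nesting level: O(n) = O(n)
Complexity: O(n)


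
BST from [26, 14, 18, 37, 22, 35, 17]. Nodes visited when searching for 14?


BST root = 26
Search for 14: compare at each node
Path: [26, 14]


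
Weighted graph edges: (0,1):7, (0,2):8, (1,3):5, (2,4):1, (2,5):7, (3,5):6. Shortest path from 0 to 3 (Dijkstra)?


Dijkstra from 0:
Distances: {0: 0, 1: 7, 2: 8, 3: 12, 4: 9, 5: 15}
Shortest distance to 3 = 12, path = [0, 1, 3]


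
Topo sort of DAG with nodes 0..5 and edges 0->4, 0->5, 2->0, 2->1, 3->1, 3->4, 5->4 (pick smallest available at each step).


Kahn's algorithm, process smallest node first
Order: [2, 0, 3, 1, 5, 4]


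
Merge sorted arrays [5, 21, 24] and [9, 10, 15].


Compare heads, take smaller each step.
Merged: [5, 9, 10, 15, 21, 24]


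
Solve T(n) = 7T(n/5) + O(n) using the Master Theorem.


a=7, b=5, c=1. log_5(7)=1.209 > c=1. Case 1: O(n^log_b(a)) = O(n^1.209)
Complexity: O(n^1.209)


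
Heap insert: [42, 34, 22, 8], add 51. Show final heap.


Append 51: [42, 34, 22, 8, 51]
Bubble up: swap idx 4(51) with idx 1(34); swap idx 1(51) with idx 0(42)
Result: [51, 42, 22, 8, 34]


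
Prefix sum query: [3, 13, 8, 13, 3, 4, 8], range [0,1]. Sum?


Prefix sums: [0, 3, 16, 24, 37, 40, 44, 52]
Sum[0..1] = prefix[2] - prefix[0] = 16 - 0 = 16


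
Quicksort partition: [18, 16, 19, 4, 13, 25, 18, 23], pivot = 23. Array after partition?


Elements <= 23 go left of pivot.
Result: [18, 16, 19, 4, 13, 18, 23, 25], pivot at index 6


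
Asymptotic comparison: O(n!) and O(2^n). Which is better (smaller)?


exponential grows slower than factorial
O(2^n) is asymptotically smaller; O(n!) grows faster


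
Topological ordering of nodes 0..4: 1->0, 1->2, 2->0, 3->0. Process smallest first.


Kahn's algorithm, process smallest node first
Order: [1, 2, 3, 0, 4]


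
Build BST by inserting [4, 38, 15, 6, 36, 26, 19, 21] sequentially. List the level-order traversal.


Root = 4; build tree by BST insertion.
Level-Order traversal: [4, 38, 15, 6, 36, 26, 19, 21]


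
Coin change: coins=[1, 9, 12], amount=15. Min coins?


dp[0]=0; dp[i]=1+min(dp[i-c] for c in coins)
...dp[10]=2, dp[11]=3, dp[12]=1, dp[13]=2, dp[14]=3, dp[15]=4
Minimum coins for 15 = 4


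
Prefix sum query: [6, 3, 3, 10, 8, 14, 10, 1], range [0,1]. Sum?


Prefix sums: [0, 6, 9, 12, 22, 30, 44, 54, 55]
Sum[0..1] = prefix[2] - prefix[0] = 9 - 0 = 9


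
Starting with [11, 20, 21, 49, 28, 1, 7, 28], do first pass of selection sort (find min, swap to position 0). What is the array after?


After one pass: [1, 20, 21, 49, 28, 11, 7, 28]


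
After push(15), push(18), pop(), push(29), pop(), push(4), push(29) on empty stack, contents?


push(15) -> [15]
push(18) -> [15, 18]
pop() returns 18 -> [15]
push(29) -> [15, 29]
pop() returns 29 -> [15]
push(4) -> [15, 4]
push(29) -> [15, 4, 29]
Final stack (bottom to top): [15, 4, 29]


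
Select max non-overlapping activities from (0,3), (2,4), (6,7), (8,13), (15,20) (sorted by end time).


Greedy: pick earliest-ending, then skip overlaps.
Selected (4 activities): [(0, 3), (6, 7), (8, 13), (15, 20)]


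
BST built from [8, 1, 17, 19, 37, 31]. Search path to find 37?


BST root = 8
Search for 37: compare at each node
Path: [8, 17, 19, 37]


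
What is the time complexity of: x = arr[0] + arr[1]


Analysis: constant-time operation, no loop
Complexity: O(1)


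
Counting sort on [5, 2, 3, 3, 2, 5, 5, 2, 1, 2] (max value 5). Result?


Count array: [0, 1, 4, 2, 0, 3]
Reconstruct: [1, 2, 2, 2, 2, 3, 3, 5, 5, 5]


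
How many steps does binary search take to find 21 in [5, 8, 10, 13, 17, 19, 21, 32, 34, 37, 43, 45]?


Search for 21:
[0,11] mid=5 arr[5]=19
[6,11] mid=8 arr[8]=34
[6,7] mid=6 arr[6]=21
Total: 3 comparisons


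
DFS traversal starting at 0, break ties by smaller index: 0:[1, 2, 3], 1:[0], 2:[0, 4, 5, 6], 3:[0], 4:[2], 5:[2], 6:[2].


DFS stack-based: start with [0]
Visit order: [0, 1, 2, 4, 5, 6, 3]


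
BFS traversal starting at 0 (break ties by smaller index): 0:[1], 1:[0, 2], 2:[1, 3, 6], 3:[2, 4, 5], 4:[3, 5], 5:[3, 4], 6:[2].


BFS queue: start with [0]
Visit order: [0, 1, 2, 3, 6, 4, 5]


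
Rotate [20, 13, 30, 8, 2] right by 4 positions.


Right rotate by 4: [13, 30, 8, 2, 20]


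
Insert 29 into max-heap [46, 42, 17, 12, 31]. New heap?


Append 29: [46, 42, 17, 12, 31, 29]
Bubble up: swap idx 5(29) with idx 2(17)
Result: [46, 42, 29, 12, 31, 17]


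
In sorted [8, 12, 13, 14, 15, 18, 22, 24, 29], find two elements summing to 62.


Two pointers: lo=0, hi=8
No pair sums to 62


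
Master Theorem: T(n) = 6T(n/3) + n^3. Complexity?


a=6, b=3, c=3. log_3(6)=1.631 < c=3. Case 3: O(n^c) = O(n^3)
Complexity: O(n^3)


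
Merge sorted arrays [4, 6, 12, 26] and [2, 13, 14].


Compare heads, take smaller each step.
Merged: [2, 4, 6, 12, 13, 14, 26]


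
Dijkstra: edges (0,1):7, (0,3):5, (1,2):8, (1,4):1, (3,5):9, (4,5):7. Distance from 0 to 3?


Dijkstra from 0:
Distances: {0: 0, 1: 7, 2: 15, 3: 5, 4: 8, 5: 14}
Shortest distance to 3 = 5, path = [0, 3]


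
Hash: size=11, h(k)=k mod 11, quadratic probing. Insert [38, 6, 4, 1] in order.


Insertions: 38->slot 5; 6->slot 6; 4->slot 4; 1->slot 1
Table: [None, 1, None, None, 4, 38, 6, None, None, None, None]


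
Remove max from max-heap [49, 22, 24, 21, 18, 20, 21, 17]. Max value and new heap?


Max = 49
Replace root with last, heapify down
Resulting heap: [24, 22, 21, 21, 18, 20, 17]


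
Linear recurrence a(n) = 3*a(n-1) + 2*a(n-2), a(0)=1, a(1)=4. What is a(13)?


Build bottom-up:
...a(11)=1293962, a(12)=4608514, a(13)=3*4608514+2*1293962=16413466


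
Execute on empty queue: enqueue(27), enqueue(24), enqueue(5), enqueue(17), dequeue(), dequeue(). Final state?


enqueue(27) -> [27]
enqueue(24) -> [27, 24]
enqueue(5) -> [27, 24, 5]
enqueue(17) -> [27, 24, 5, 17]
dequeue() returns 27 -> [24, 5, 17]
dequeue() returns 24 -> [5, 17]
Final queue (front to back): [5, 17]


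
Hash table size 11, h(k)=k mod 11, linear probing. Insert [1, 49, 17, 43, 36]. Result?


Insertions: 1->slot 1; 49->slot 5; 17->slot 6; 43->slot 10; 36->slot 3
Table: [None, 1, None, 36, None, 49, 17, None, None, None, 43]


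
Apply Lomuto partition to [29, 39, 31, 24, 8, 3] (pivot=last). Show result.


Elements <= 3 go left of pivot.
Result: [3, 39, 31, 24, 8, 29], pivot at index 0


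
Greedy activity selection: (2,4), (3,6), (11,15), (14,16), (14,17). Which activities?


Greedy: pick earliest-ending, then skip overlaps.
Selected (2 activities): [(2, 4), (11, 15)]


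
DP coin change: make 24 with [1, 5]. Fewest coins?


dp[0]=0; dp[i]=1+min(dp[i-c] for c in coins)
...dp[19]=7, dp[20]=4, dp[21]=5, dp[22]=6, dp[23]=7, dp[24]=8
Minimum coins for 24 = 8


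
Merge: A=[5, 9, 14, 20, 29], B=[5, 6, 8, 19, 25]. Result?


Compare heads, take smaller each step.
Merged: [5, 5, 6, 8, 9, 14, 19, 20, 25, 29]


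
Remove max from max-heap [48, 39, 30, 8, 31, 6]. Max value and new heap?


Max = 48
Replace root with last, heapify down
Resulting heap: [39, 31, 30, 8, 6]


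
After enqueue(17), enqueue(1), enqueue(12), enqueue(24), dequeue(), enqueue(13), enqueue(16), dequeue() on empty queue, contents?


enqueue(17) -> [17]
enqueue(1) -> [17, 1]
enqueue(12) -> [17, 1, 12]
enqueue(24) -> [17, 1, 12, 24]
dequeue() returns 17 -> [1, 12, 24]
enqueue(13) -> [1, 12, 24, 13]
enqueue(16) -> [1, 12, 24, 13, 16]
dequeue() returns 1 -> [12, 24, 13, 16]
Final queue (front to back): [12, 24, 13, 16]


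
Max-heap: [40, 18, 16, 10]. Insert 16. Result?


Append 16: [40, 18, 16, 10, 16]
Bubble up: no swaps needed
Result: [40, 18, 16, 10, 16]


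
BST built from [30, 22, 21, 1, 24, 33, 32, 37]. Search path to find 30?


BST root = 30
Search for 30: compare at each node
Path: [30]


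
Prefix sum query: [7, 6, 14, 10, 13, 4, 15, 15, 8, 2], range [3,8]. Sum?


Prefix sums: [0, 7, 13, 27, 37, 50, 54, 69, 84, 92, 94]
Sum[3..8] = prefix[9] - prefix[3] = 92 - 27 = 65


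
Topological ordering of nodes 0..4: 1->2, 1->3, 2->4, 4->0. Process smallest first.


Kahn's algorithm, process smallest node first
Order: [1, 2, 3, 4, 0]


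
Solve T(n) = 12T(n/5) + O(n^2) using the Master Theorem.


a=12, b=5, c=2. log_5(12)=1.544 < c=2. Case 3: O(n^c) = O(n^2)
Complexity: O(n^2)


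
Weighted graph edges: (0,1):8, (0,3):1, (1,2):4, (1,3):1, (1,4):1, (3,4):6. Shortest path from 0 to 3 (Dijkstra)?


Dijkstra from 0:
Distances: {0: 0, 1: 2, 2: 6, 3: 1, 4: 3}
Shortest distance to 3 = 1, path = [0, 3]


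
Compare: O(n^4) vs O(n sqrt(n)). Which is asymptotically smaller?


n^1.5 grows slower than quartic
O(n sqrt(n)) is asymptotically smaller; O(n^4) grows faster


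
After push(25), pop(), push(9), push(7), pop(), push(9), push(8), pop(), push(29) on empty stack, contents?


push(25) -> [25]
pop() returns 25 -> []
push(9) -> [9]
push(7) -> [9, 7]
pop() returns 7 -> [9]
push(9) -> [9, 9]
push(8) -> [9, 9, 8]
pop() returns 8 -> [9, 9]
push(29) -> [9, 9, 29]
Final stack (bottom to top): [9, 9, 29]


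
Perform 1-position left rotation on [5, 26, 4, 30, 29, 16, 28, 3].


Left rotate by 1: [26, 4, 30, 29, 16, 28, 3, 5]


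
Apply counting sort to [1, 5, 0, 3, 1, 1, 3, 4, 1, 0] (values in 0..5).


Count array: [2, 4, 0, 2, 1, 1]
Reconstruct: [0, 0, 1, 1, 1, 1, 3, 3, 4, 5]


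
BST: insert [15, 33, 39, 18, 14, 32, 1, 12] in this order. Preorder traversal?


Root = 15; build tree by BST insertion.
Preorder traversal: [15, 14, 1, 12, 33, 18, 32, 39]


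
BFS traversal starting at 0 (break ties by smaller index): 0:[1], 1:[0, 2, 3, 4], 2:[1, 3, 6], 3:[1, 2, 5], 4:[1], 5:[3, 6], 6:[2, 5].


BFS queue: start with [0]
Visit order: [0, 1, 2, 3, 4, 6, 5]


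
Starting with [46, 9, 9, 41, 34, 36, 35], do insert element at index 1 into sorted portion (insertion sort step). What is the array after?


After one pass: [9, 46, 9, 41, 34, 36, 35]


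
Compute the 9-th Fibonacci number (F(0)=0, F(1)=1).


F(n)=F(n-1)+F(n-2)
...F(7)=13, F(8)=21, F(9)=34


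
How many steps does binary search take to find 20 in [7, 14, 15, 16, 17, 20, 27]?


Search for 20:
[0,6] mid=3 arr[3]=16
[4,6] mid=5 arr[5]=20
Total: 2 comparisons


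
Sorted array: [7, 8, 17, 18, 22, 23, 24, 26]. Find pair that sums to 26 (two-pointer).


Two pointers: lo=0, hi=7
Found pair: (8, 18) summing to 26


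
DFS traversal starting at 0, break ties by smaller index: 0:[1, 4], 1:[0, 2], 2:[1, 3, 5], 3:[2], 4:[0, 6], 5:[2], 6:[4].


DFS stack-based: start with [0]
Visit order: [0, 1, 2, 3, 5, 4, 6]


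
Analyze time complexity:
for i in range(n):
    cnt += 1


Per nesting level: O(n) = O(n)
Complexity: O(n)


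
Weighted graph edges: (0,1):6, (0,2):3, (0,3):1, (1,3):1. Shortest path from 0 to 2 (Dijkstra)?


Dijkstra from 0:
Distances: {0: 0, 1: 2, 2: 3, 3: 1}
Shortest distance to 2 = 3, path = [0, 2]


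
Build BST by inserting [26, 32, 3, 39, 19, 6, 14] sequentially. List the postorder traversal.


Root = 26; build tree by BST insertion.
Postorder traversal: [14, 6, 19, 3, 39, 32, 26]


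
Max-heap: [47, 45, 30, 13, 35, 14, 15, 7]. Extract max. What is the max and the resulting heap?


Max = 47
Replace root with last, heapify down
Resulting heap: [45, 35, 30, 13, 7, 14, 15]


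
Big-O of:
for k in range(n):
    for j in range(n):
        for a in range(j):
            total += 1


Per nesting level: O(n) * O(n) * O(n) [triangular over j] = O(n^3)
Complexity: O(n^3)


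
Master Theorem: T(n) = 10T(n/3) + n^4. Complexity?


a=10, b=3, c=4. log_3(10)=2.096 < c=4. Case 3: O(n^c) = O(n^4)
Complexity: O(n^4)


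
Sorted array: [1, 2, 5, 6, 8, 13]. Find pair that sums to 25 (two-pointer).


Two pointers: lo=0, hi=5
No pair sums to 25


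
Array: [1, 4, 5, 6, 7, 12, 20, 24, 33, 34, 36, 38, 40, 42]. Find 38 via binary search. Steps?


Search for 38:
[0,13] mid=6 arr[6]=20
[7,13] mid=10 arr[10]=36
[11,13] mid=12 arr[12]=40
[11,11] mid=11 arr[11]=38
Total: 4 comparisons


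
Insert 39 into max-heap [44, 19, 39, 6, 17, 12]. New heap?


Append 39: [44, 19, 39, 6, 17, 12, 39]
Bubble up: no swaps needed
Result: [44, 19, 39, 6, 17, 12, 39]


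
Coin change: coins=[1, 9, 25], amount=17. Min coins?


dp[0]=0; dp[i]=1+min(dp[i-c] for c in coins)
...dp[12]=4, dp[13]=5, dp[14]=6, dp[15]=7, dp[16]=8, dp[17]=9
Minimum coins for 17 = 9


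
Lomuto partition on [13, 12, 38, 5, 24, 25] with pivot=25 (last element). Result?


Elements <= 25 go left of pivot.
Result: [13, 12, 5, 24, 25, 38], pivot at index 4


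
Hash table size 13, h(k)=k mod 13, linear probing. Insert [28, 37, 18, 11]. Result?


Insertions: 28->slot 2; 37->slot 11; 18->slot 5; 11->slot 12
Table: [None, None, 28, None, None, 18, None, None, None, None, None, 37, 11]


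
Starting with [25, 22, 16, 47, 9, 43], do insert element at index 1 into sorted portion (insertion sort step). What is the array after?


After one pass: [22, 25, 16, 47, 9, 43]


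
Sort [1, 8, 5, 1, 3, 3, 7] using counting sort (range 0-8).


Count array: [0, 2, 0, 2, 0, 1, 0, 1, 1]
Reconstruct: [1, 1, 3, 3, 5, 7, 8]


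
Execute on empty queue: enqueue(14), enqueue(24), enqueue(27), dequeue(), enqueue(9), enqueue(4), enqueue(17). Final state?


enqueue(14) -> [14]
enqueue(24) -> [14, 24]
enqueue(27) -> [14, 24, 27]
dequeue() returns 14 -> [24, 27]
enqueue(9) -> [24, 27, 9]
enqueue(4) -> [24, 27, 9, 4]
enqueue(17) -> [24, 27, 9, 4, 17]
Final queue (front to back): [24, 27, 9, 4, 17]


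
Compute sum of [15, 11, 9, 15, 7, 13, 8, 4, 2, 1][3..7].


Prefix sums: [0, 15, 26, 35, 50, 57, 70, 78, 82, 84, 85]
Sum[3..7] = prefix[8] - prefix[3] = 82 - 35 = 47


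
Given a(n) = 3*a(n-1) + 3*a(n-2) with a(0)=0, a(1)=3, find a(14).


Build bottom-up:
...a(12)=5773680, a(13)=21889683, a(14)=3*21889683+3*5773680=82990089


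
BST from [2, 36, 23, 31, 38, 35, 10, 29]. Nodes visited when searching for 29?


BST root = 2
Search for 29: compare at each node
Path: [2, 36, 23, 31, 29]


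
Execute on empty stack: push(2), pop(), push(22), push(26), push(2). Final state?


push(2) -> [2]
pop() returns 2 -> []
push(22) -> [22]
push(26) -> [22, 26]
push(2) -> [22, 26, 2]
Final stack (bottom to top): [22, 26, 2]


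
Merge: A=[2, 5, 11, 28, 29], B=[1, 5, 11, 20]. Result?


Compare heads, take smaller each step.
Merged: [1, 2, 5, 5, 11, 11, 20, 28, 29]


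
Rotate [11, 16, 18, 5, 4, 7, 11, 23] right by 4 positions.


Right rotate by 4: [4, 7, 11, 23, 11, 16, 18, 5]


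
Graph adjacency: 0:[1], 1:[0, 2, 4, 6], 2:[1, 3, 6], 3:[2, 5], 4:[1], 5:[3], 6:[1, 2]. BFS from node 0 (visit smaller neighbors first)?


BFS queue: start with [0]
Visit order: [0, 1, 2, 4, 6, 3, 5]


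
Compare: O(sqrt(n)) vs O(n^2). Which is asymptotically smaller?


sublinear grows slower than quadratic
O(sqrt(n)) is asymptotically smaller; O(n^2) grows faster


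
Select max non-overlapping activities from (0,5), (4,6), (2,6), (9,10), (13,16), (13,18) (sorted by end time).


Greedy: pick earliest-ending, then skip overlaps.
Selected (3 activities): [(0, 5), (9, 10), (13, 16)]


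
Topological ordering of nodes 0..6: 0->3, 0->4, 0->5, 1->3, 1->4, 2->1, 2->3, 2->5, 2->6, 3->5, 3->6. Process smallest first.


Kahn's algorithm, process smallest node first
Order: [0, 2, 1, 3, 4, 5, 6]


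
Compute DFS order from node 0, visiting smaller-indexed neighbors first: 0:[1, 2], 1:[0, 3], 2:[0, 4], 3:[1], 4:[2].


DFS stack-based: start with [0]
Visit order: [0, 1, 3, 2, 4]


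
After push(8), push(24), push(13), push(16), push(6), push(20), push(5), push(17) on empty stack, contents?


push(8) -> [8]
push(24) -> [8, 24]
push(13) -> [8, 24, 13]
push(16) -> [8, 24, 13, 16]
push(6) -> [8, 24, 13, 16, 6]
push(20) -> [8, 24, 13, 16, 6, 20]
push(5) -> [8, 24, 13, 16, 6, 20, 5]
push(17) -> [8, 24, 13, 16, 6, 20, 5, 17]
Final stack (bottom to top): [8, 24, 13, 16, 6, 20, 5, 17]


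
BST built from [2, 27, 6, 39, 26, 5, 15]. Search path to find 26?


BST root = 2
Search for 26: compare at each node
Path: [2, 27, 6, 26]


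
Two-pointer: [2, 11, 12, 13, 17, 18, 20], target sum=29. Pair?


Two pointers: lo=0, hi=6
Found pair: (11, 18) summing to 29


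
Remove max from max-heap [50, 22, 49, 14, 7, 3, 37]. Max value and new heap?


Max = 50
Replace root with last, heapify down
Resulting heap: [49, 22, 37, 14, 7, 3]


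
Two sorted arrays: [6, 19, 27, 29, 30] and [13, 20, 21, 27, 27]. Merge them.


Compare heads, take smaller each step.
Merged: [6, 13, 19, 20, 21, 27, 27, 27, 29, 30]


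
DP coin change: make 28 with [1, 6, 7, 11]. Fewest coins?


dp[0]=0; dp[i]=1+min(dp[i-c] for c in coins)
...dp[23]=3, dp[24]=3, dp[25]=3, dp[26]=4, dp[27]=4, dp[28]=3
Minimum coins for 28 = 3


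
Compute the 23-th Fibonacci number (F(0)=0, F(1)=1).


F(n)=F(n-1)+F(n-2)
...F(21)=10946, F(22)=17711, F(23)=28657


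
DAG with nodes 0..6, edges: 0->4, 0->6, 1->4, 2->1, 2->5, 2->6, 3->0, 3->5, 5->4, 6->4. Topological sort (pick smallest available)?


Kahn's algorithm, process smallest node first
Order: [2, 1, 3, 0, 5, 6, 4]


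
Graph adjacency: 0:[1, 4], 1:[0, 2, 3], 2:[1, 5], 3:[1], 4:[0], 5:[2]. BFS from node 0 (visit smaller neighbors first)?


BFS queue: start with [0]
Visit order: [0, 1, 4, 2, 3, 5]


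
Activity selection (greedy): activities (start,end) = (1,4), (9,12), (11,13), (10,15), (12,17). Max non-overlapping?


Greedy: pick earliest-ending, then skip overlaps.
Selected (3 activities): [(1, 4), (9, 12), (12, 17)]


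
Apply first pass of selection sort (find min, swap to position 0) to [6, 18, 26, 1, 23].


After one pass: [1, 18, 26, 6, 23]


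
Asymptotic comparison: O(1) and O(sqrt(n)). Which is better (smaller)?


constant grows slower than sublinear
O(1) is asymptotically smaller; O(sqrt(n)) grows faster


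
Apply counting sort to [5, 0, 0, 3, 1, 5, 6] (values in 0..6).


Count array: [2, 1, 0, 1, 0, 2, 1]
Reconstruct: [0, 0, 1, 3, 5, 5, 6]


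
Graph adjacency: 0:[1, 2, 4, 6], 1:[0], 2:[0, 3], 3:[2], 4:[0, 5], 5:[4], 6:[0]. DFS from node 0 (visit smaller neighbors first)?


DFS stack-based: start with [0]
Visit order: [0, 1, 2, 3, 4, 5, 6]


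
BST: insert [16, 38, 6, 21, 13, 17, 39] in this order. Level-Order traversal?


Root = 16; build tree by BST insertion.
Level-Order traversal: [16, 6, 38, 13, 21, 39, 17]


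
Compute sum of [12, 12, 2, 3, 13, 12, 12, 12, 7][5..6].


Prefix sums: [0, 12, 24, 26, 29, 42, 54, 66, 78, 85]
Sum[5..6] = prefix[7] - prefix[5] = 66 - 42 = 24


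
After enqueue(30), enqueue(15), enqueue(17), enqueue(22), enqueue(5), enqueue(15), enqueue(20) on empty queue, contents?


enqueue(30) -> [30]
enqueue(15) -> [30, 15]
enqueue(17) -> [30, 15, 17]
enqueue(22) -> [30, 15, 17, 22]
enqueue(5) -> [30, 15, 17, 22, 5]
enqueue(15) -> [30, 15, 17, 22, 5, 15]
enqueue(20) -> [30, 15, 17, 22, 5, 15, 20]
Final queue (front to back): [30, 15, 17, 22, 5, 15, 20]


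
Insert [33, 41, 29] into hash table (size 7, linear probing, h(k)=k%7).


Insertions: 33->slot 5; 41->slot 6; 29->slot 1
Table: [None, 29, None, None, None, 33, 41]


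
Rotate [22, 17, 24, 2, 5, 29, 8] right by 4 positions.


Right rotate by 4: [2, 5, 29, 8, 22, 17, 24]


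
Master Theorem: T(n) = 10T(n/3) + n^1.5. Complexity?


a=10, b=3, c=1.5. log_3(10)=2.096 > c=1.5. Case 1: O(n^log_b(a)) = O(n^2.096)
Complexity: O(n^2.096)


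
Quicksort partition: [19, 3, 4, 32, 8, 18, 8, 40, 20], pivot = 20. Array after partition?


Elements <= 20 go left of pivot.
Result: [19, 3, 4, 8, 18, 8, 20, 40, 32], pivot at index 6


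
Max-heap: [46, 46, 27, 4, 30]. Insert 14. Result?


Append 14: [46, 46, 27, 4, 30, 14]
Bubble up: no swaps needed
Result: [46, 46, 27, 4, 30, 14]


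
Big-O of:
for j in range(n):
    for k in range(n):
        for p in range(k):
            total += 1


Per nesting level: O(n) * O(n) * O(n) [triangular over k] = O(n^3)
Complexity: O(n^3)


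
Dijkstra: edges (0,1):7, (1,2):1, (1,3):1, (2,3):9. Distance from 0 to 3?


Dijkstra from 0:
Distances: {0: 0, 1: 7, 2: 8, 3: 8}
Shortest distance to 3 = 8, path = [0, 1, 3]


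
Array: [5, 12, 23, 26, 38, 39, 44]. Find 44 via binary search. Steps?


Search for 44:
[0,6] mid=3 arr[3]=26
[4,6] mid=5 arr[5]=39
[6,6] mid=6 arr[6]=44
Total: 3 comparisons


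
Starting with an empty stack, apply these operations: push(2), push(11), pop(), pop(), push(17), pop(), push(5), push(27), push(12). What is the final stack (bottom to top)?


push(2) -> [2]
push(11) -> [2, 11]
pop() returns 11 -> [2]
pop() returns 2 -> []
push(17) -> [17]
pop() returns 17 -> []
push(5) -> [5]
push(27) -> [5, 27]
push(12) -> [5, 27, 12]
Final stack (bottom to top): [5, 27, 12]


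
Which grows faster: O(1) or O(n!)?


constant grows slower than factorial
O(1) is asymptotically smaller; O(n!) grows faster


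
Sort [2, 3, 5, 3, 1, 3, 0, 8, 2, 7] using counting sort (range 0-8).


Count array: [1, 1, 2, 3, 0, 1, 0, 1, 1]
Reconstruct: [0, 1, 2, 2, 3, 3, 3, 5, 7, 8]


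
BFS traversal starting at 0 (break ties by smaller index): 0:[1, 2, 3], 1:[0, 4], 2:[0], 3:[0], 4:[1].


BFS queue: start with [0]
Visit order: [0, 1, 2, 3, 4]


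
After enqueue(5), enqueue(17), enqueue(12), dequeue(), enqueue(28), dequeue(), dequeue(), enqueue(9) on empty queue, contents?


enqueue(5) -> [5]
enqueue(17) -> [5, 17]
enqueue(12) -> [5, 17, 12]
dequeue() returns 5 -> [17, 12]
enqueue(28) -> [17, 12, 28]
dequeue() returns 17 -> [12, 28]
dequeue() returns 12 -> [28]
enqueue(9) -> [28, 9]
Final queue (front to back): [28, 9]


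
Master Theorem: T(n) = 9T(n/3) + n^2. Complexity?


a=9, b=3, c=2. log_3(9)=2 = c=2. Case 2: O(n^c log n) = O(n^2 log n)
Complexity: O(n^2 log n)


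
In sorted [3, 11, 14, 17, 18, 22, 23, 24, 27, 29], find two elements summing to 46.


Two pointers: lo=0, hi=9
Found pair: (17, 29) summing to 46


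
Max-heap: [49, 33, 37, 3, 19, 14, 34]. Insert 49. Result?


Append 49: [49, 33, 37, 3, 19, 14, 34, 49]
Bubble up: swap idx 7(49) with idx 3(3); swap idx 3(49) with idx 1(33)
Result: [49, 49, 37, 33, 19, 14, 34, 3]


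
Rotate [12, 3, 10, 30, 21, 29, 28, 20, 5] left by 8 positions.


Left rotate by 8: [5, 12, 3, 10, 30, 21, 29, 28, 20]


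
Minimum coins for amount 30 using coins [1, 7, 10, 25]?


dp[0]=0; dp[i]=1+min(dp[i-c] for c in coins)
...dp[25]=1, dp[26]=2, dp[27]=3, dp[28]=4, dp[29]=5, dp[30]=3
Minimum coins for 30 = 3


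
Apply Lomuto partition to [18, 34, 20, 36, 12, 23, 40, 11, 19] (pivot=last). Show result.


Elements <= 19 go left of pivot.
Result: [18, 12, 11, 19, 34, 23, 40, 20, 36], pivot at index 3


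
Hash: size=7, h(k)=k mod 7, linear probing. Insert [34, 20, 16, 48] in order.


Insertions: 34->slot 6; 20->slot 0; 16->slot 2; 48->slot 1
Table: [20, 48, 16, None, None, None, 34]


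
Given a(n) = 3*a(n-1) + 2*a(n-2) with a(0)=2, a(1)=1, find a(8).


Build bottom-up:
...a(6)=1051, a(7)=3743, a(8)=3*3743+2*1051=13331


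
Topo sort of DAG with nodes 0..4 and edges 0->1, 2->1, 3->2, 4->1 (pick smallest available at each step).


Kahn's algorithm, process smallest node first
Order: [0, 3, 2, 4, 1]


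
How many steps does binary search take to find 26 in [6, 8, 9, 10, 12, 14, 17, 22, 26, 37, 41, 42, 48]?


Search for 26:
[0,12] mid=6 arr[6]=17
[7,12] mid=9 arr[9]=37
[7,8] mid=7 arr[7]=22
[8,8] mid=8 arr[8]=26
Total: 4 comparisons


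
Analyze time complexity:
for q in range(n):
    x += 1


Per nesting level: O(n) = O(n)
Complexity: O(n)


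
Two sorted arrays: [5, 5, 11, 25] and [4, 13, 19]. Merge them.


Compare heads, take smaller each step.
Merged: [4, 5, 5, 11, 13, 19, 25]


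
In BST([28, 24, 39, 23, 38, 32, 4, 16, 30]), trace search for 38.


BST root = 28
Search for 38: compare at each node
Path: [28, 39, 38]


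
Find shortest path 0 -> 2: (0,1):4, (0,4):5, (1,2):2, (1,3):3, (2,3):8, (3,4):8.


Dijkstra from 0:
Distances: {0: 0, 1: 4, 2: 6, 3: 7, 4: 5}
Shortest distance to 2 = 6, path = [0, 1, 2]


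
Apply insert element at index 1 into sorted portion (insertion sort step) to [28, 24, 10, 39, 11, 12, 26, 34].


After one pass: [24, 28, 10, 39, 11, 12, 26, 34]


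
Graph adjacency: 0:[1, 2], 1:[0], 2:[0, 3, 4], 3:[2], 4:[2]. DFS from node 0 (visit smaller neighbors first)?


DFS stack-based: start with [0]
Visit order: [0, 1, 2, 3, 4]


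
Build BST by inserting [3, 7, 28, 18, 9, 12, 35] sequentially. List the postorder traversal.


Root = 3; build tree by BST insertion.
Postorder traversal: [12, 9, 18, 35, 28, 7, 3]


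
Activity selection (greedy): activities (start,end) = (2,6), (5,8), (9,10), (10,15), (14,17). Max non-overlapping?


Greedy: pick earliest-ending, then skip overlaps.
Selected (3 activities): [(2, 6), (9, 10), (10, 15)]


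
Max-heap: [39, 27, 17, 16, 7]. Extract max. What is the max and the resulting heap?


Max = 39
Replace root with last, heapify down
Resulting heap: [27, 16, 17, 7]


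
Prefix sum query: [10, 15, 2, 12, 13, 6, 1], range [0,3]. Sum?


Prefix sums: [0, 10, 25, 27, 39, 52, 58, 59]
Sum[0..3] = prefix[4] - prefix[0] = 39 - 0 = 39


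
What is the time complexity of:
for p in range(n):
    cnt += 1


Per nesting level: O(n) = O(n)
Complexity: O(n)


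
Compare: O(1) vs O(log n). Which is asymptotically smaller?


constant grows slower than logarithmic
O(1) is asymptotically smaller; O(log n) grows faster


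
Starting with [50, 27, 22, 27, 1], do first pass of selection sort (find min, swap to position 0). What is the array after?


After one pass: [1, 27, 22, 27, 50]


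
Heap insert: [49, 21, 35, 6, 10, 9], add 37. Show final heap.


Append 37: [49, 21, 35, 6, 10, 9, 37]
Bubble up: swap idx 6(37) with idx 2(35)
Result: [49, 21, 37, 6, 10, 9, 35]


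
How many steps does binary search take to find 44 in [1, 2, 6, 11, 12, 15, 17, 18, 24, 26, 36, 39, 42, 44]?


Search for 44:
[0,13] mid=6 arr[6]=17
[7,13] mid=10 arr[10]=36
[11,13] mid=12 arr[12]=42
[13,13] mid=13 arr[13]=44
Total: 4 comparisons


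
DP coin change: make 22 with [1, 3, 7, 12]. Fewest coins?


dp[0]=0; dp[i]=1+min(dp[i-c] for c in coins)
...dp[17]=3, dp[18]=3, dp[19]=2, dp[20]=3, dp[21]=3, dp[22]=3
Minimum coins for 22 = 3


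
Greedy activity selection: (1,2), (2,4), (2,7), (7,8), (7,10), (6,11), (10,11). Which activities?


Greedy: pick earliest-ending, then skip overlaps.
Selected (4 activities): [(1, 2), (2, 4), (7, 8), (10, 11)]


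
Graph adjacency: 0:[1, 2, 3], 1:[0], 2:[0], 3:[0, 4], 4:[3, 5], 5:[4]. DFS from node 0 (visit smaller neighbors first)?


DFS stack-based: start with [0]
Visit order: [0, 1, 2, 3, 4, 5]


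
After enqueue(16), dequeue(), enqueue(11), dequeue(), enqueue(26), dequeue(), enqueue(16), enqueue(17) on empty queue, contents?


enqueue(16) -> [16]
dequeue() returns 16 -> []
enqueue(11) -> [11]
dequeue() returns 11 -> []
enqueue(26) -> [26]
dequeue() returns 26 -> []
enqueue(16) -> [16]
enqueue(17) -> [16, 17]
Final queue (front to back): [16, 17]


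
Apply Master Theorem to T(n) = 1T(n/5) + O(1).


a=1, b=5, c=0. log_5(1)=0 = c=0. Case 2: O(n^c log n) = O(log n)
Complexity: O(log n)


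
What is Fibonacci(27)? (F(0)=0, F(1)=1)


F(n)=F(n-1)+F(n-2)
...F(25)=75025, F(26)=121393, F(27)=196418


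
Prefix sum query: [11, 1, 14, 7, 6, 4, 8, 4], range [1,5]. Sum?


Prefix sums: [0, 11, 12, 26, 33, 39, 43, 51, 55]
Sum[1..5] = prefix[6] - prefix[1] = 43 - 11 = 32


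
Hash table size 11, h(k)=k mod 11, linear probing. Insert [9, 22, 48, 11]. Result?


Insertions: 9->slot 9; 22->slot 0; 48->slot 4; 11->slot 1
Table: [22, 11, None, None, 48, None, None, None, None, 9, None]


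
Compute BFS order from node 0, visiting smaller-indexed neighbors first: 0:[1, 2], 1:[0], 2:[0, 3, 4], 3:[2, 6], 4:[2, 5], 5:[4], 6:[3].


BFS queue: start with [0]
Visit order: [0, 1, 2, 3, 4, 6, 5]


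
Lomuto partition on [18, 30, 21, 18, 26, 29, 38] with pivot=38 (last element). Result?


Elements <= 38 go left of pivot.
Result: [18, 30, 21, 18, 26, 29, 38], pivot at index 6


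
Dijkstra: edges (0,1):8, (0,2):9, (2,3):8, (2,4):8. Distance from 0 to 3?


Dijkstra from 0:
Distances: {0: 0, 1: 8, 2: 9, 3: 17, 4: 17}
Shortest distance to 3 = 17, path = [0, 2, 3]


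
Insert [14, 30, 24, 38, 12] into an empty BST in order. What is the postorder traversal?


Root = 14; build tree by BST insertion.
Postorder traversal: [12, 24, 38, 30, 14]


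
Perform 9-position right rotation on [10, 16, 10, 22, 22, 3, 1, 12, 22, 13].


Right rotate by 9: [16, 10, 22, 22, 3, 1, 12, 22, 13, 10]


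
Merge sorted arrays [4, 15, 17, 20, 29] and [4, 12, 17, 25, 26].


Compare heads, take smaller each step.
Merged: [4, 4, 12, 15, 17, 17, 20, 25, 26, 29]


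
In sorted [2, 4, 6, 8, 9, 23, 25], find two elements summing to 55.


Two pointers: lo=0, hi=6
No pair sums to 55


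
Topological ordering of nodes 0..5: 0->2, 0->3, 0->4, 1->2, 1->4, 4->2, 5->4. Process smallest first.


Kahn's algorithm, process smallest node first
Order: [0, 1, 3, 5, 4, 2]


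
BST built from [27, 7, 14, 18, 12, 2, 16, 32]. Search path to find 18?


BST root = 27
Search for 18: compare at each node
Path: [27, 7, 14, 18]


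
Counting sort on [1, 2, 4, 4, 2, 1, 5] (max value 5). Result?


Count array: [0, 2, 2, 0, 2, 1]
Reconstruct: [1, 1, 2, 2, 4, 4, 5]


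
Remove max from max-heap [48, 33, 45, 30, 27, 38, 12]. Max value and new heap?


Max = 48
Replace root with last, heapify down
Resulting heap: [45, 33, 38, 30, 27, 12]


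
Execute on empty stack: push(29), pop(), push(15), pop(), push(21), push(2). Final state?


push(29) -> [29]
pop() returns 29 -> []
push(15) -> [15]
pop() returns 15 -> []
push(21) -> [21]
push(2) -> [21, 2]
Final stack (bottom to top): [21, 2]


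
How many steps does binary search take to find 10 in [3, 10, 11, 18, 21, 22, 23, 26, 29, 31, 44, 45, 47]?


Search for 10:
[0,12] mid=6 arr[6]=23
[0,5] mid=2 arr[2]=11
[0,1] mid=0 arr[0]=3
[1,1] mid=1 arr[1]=10
Total: 4 comparisons


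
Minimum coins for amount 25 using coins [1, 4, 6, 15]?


dp[0]=0; dp[i]=1+min(dp[i-c] for c in coins)
...dp[20]=3, dp[21]=2, dp[22]=3, dp[23]=3, dp[24]=4, dp[25]=3
Minimum coins for 25 = 3


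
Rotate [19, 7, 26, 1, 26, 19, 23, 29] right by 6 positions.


Right rotate by 6: [26, 1, 26, 19, 23, 29, 19, 7]


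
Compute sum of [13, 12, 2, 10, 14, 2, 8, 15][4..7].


Prefix sums: [0, 13, 25, 27, 37, 51, 53, 61, 76]
Sum[4..7] = prefix[8] - prefix[4] = 76 - 37 = 39


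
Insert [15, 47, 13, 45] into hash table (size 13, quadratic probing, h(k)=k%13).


Insertions: 15->slot 2; 47->slot 8; 13->slot 0; 45->slot 6
Table: [13, None, 15, None, None, None, 45, None, 47, None, None, None, None]


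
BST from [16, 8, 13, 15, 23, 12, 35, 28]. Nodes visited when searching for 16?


BST root = 16
Search for 16: compare at each node
Path: [16]


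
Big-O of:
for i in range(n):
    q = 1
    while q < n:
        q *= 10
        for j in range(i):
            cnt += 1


Per nesting level: O(n) * O(log n) * O(n) [triangular over i] = O(n^2 log n)
Complexity: O(n^2 log n)


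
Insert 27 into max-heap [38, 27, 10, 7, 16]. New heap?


Append 27: [38, 27, 10, 7, 16, 27]
Bubble up: swap idx 5(27) with idx 2(10)
Result: [38, 27, 27, 7, 16, 10]
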